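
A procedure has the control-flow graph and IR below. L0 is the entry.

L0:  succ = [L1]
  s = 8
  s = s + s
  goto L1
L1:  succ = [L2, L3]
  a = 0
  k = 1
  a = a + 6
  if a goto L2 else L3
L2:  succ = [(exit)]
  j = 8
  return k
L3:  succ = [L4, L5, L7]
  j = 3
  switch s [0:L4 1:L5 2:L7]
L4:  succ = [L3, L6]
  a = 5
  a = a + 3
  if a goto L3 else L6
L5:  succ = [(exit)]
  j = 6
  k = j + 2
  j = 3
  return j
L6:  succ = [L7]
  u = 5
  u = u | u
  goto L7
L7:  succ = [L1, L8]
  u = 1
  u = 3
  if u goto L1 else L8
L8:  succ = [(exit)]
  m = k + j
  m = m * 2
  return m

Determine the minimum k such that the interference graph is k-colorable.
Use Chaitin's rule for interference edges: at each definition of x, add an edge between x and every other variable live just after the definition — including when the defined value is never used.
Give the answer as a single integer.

Answer: 4

Analysis:
Per-block:
  L0 def {s} use ∅
  L1 def {a,k} use ∅
  L2 def {j} use {k}
  L3 def {j} use {s}
  L4 def {a} use ∅
  L5 def {j,k} use ∅
  L6 def {u} use ∅
  L7 def {u} use ∅
  L8 def {m} use {j,k}

Backward fixpoint:
  live L0: ∅→{s}
  live L1: {s}→{k,s}
  live L2: {k}→∅
  live L3: {k,s}→{j,k,s}
  live L4: {j,k,s}→{j,k,s}
  live L5: ∅→∅
  live L6: {j,k,s}→{j,k,s}
  live L7: {j,k,s}→{j,k,s}
  live L8: {j,k}→∅

Interference:
  a: {j,k,s}
  j: {a,k,s,u}
  k: {a,j,s,u}
  m: ∅
  s: {a,j,k,u}
  u: {j,k,s}

Chromatic number:
  lower bound: {a,j,k,s} mutually conflict ⇒ χ ≥ 4
  4-colouring: c0={j,m}  c1={k}  c2={s}  c3={a,u}
  χ = 4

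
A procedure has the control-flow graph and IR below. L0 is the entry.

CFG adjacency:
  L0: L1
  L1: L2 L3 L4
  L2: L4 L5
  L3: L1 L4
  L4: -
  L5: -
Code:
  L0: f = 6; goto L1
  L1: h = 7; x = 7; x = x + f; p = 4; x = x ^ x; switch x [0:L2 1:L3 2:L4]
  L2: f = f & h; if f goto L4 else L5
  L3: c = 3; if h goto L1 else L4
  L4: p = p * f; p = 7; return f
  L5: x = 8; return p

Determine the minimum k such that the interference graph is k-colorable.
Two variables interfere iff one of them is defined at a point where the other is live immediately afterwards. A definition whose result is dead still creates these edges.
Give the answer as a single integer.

Answer: 4

Derivation:
def/use:
  L0: def={f} ue=∅
  L1: def={h,p,x} ue={f}
  L2: def={f} ue={f,h}
  L3: def={c} ue={h}
  L4: def={p} ue={f,p}
  L5: def={x} ue={p}

Liveness:
  live L0: ∅→{f}
  live L1: {f}→{f,h,p}
  live L2: {f,h,p}→{f,p}
  live L3: {f,h,p}→{f,p}
  live L4: {f,p}→∅
  live L5: {p}→∅

Interfere edges:
  c: {f,h,p}
  f: {c,h,p,x}
  h: {c,f,p,x}
  p: {c,f,h,x}
  x: {f,h,p}

Colouring:
  clique {c,f,h,p} ⇒ need ≥ 4
  4-colouring: R0={f}  R1={h}  R2={p}  R3={c,x}
  χ = 4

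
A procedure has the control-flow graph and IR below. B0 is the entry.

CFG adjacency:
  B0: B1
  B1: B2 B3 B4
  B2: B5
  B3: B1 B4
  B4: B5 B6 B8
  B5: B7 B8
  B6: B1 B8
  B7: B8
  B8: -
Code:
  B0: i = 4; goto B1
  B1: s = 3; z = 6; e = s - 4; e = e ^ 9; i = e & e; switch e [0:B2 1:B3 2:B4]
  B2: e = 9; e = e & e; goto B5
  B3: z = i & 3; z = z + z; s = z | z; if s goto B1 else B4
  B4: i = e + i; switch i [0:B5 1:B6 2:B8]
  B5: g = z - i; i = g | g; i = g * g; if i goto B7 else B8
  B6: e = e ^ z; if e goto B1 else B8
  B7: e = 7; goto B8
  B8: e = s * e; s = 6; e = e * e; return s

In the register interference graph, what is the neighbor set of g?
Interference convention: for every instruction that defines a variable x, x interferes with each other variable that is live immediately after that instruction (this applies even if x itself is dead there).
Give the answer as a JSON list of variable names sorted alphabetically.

Per-block:
  B0: def={i} ue=∅
  B1: def={e,i,s,z} ue=∅
  B2: def={e} ue=∅
  B3: def={s,z} ue={i}
  B4: def={i} ue={e,i}
  B5: def={g,i} ue={i,z}
  B6: def={e} ue={e,z}
  B7: def={e} ue=∅
  B8: def={e,s} ue={e,s}

Live sets:
  B0 li=∅ lo=∅
  B1 li=∅ lo={e,i,s,z}
  B2 li={i,s,z} lo={e,i,s,z}
  B3 li={e,i} lo={e,i,s,z}
  B4 li={e,i,s,z} lo={e,i,s,z}
  B5 li={e,i,s,z} lo={e,s}
  B6 li={e,s,z} lo={e,s}
  B7 li={s} lo={e,s}
  B8 li={e,s} lo=∅

Interfere edges:
  e↔{g,i,s,z}
  g↔{e,i,s}
  i↔{e,g,s,z}
  s↔{e,g,i,z}
  z↔{e,i,s}

N(g) = ["e", "i", "s"]

Answer: ["e", "i", "s"]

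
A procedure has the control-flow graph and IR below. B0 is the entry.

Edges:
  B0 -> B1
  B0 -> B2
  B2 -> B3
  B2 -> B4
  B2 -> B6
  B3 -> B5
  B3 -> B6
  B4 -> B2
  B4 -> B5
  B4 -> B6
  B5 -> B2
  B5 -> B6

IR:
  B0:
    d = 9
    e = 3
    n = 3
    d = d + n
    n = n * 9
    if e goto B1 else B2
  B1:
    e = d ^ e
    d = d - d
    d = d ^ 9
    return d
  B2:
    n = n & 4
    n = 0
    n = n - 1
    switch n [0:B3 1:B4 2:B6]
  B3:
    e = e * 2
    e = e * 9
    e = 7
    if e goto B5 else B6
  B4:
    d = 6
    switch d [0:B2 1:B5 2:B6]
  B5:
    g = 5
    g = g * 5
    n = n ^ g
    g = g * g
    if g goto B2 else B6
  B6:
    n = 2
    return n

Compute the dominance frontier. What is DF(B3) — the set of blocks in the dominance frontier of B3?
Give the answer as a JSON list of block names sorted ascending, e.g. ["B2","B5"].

Answer: ["B5", "B6"]

Analysis:
idom tree: B1←B0 B2←B0 B3←B2 B4←B2 B5←B2 B6←B2
Dom∩ at merges:
  B2: preds {B0,B4,B5}: {B0} ∩ {B0,B2,B4} ∩ {B0,B2,B5} = {B0}; idom=B0
  B5: preds {B3,B4}: {B0,B2,B3} ∩ {B0,B2,B4} = {B0,B2}; idom=B2
  B6: preds {B2,B3,B4,B5}: {B0,B2} ∩ {B0,B2,B3} ∩ {B0,B2,B4} ∩ {B0,B2,B5} = {B0,B2}; idom=B2

Frontier:
  B2←B0: walk · to B0
  B2←B4: walk B4→B2 to B0
  B2←B5: walk B5→B2 to B0
  B5←B3: walk B3 to B2
  B5←B4: walk B4 to B2
  B6←B2: walk · to B2
  B6←B3: walk B3 to B2
  B6←B4: walk B4 to B2
  B6←B5: walk B5 to B2
  B0 → ∅
  B1 → ∅
  B2 → {B2}
  B3 → {B5,B6}
  B4 → {B2,B5,B6}
  B5 → {B2,B6}
  B6 → ∅

DF(B3) = ["B5", "B6"]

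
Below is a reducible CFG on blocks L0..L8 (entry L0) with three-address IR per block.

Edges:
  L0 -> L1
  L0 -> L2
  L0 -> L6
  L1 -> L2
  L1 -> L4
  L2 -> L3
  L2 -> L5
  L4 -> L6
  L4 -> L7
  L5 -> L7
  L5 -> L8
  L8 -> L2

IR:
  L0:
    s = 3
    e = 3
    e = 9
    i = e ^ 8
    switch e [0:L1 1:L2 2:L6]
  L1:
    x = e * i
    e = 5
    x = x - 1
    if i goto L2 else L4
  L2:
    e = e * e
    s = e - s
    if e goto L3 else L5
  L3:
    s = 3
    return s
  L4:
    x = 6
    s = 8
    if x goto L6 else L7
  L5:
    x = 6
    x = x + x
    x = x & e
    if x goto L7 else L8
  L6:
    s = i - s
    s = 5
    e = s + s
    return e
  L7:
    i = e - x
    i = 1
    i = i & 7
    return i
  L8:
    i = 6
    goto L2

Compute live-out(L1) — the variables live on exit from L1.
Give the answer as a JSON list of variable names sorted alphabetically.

def/use:
  L0: {e,i,s} / ∅
  L1: {e,x} / {e,i}
  L2: {e,s} / {e,s}
  L3: {s} / ∅
  L4: {s,x} / ∅
  L5: {x} / {e}
  L6: {e,s} / {i,s}
  L7: {i} / {e,x}
  L8: {i} / ∅

Liveness:
  live L0: ∅→{e,i,s}
  live L1: {e,i,s}→{e,i,s}
  live L2: {e,s}→{e,s}
  live L3: ∅→∅
  live L4: {e,i}→{e,i,s,x}
  live L5: {e,s}→{e,s,x}
  live L6: {i,s}→∅
  live L7: {e,x}→∅
  live L8: {e,s}→{e,s}

live-out(L1) = ["e", "i", "s"]

Answer: ["e", "i", "s"]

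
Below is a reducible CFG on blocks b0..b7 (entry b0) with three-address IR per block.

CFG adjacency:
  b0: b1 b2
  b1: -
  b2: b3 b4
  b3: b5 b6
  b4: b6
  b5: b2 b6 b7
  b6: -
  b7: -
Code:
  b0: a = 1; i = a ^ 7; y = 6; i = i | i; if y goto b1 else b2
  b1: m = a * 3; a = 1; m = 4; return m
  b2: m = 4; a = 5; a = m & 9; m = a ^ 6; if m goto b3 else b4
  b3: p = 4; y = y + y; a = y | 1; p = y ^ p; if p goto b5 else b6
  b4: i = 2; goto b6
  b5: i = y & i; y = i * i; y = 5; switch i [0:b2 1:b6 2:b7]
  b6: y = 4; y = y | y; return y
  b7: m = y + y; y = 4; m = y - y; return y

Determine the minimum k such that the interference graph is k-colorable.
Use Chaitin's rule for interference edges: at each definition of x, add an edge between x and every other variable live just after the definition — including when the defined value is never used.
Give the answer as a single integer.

Answer: 4

Analysis:
Per-block:
  b0 def {a,i,y} use ∅
  b1 def {a,m} use {a}
  b2 def {a,m} use ∅
  b3 def {a,p,y} use {y}
  b4 def {i} use ∅
  b5 def {i,y} use {i,y}
  b6 def {y} use ∅
  b7 def {m,y} use {y}

Backward fixpoint:
  b0: in=∅ out={a,i,y}
  b1: in={a} out=∅
  b2: in={i,y} out={i,y}
  b3: in={i,y} out={i,y}
  b4: in=∅ out=∅
  b5: in={i,y} out={i,y}
  b6: in=∅ out=∅
  b7: in={y} out=∅

Interference:
  a↔{i,m,p,y}
  i↔{a,m,p,y}
  m↔{a,i,y}
  p↔{a,i,y}
  y↔{a,i,m,p}

Colouring:
  lower bound: {a,i,m,y} mutually conflict ⇒ χ ≥ 4
  4-colouring: R0={a}  R1={i}  R2={y}  R3={m,p}
  χ = 4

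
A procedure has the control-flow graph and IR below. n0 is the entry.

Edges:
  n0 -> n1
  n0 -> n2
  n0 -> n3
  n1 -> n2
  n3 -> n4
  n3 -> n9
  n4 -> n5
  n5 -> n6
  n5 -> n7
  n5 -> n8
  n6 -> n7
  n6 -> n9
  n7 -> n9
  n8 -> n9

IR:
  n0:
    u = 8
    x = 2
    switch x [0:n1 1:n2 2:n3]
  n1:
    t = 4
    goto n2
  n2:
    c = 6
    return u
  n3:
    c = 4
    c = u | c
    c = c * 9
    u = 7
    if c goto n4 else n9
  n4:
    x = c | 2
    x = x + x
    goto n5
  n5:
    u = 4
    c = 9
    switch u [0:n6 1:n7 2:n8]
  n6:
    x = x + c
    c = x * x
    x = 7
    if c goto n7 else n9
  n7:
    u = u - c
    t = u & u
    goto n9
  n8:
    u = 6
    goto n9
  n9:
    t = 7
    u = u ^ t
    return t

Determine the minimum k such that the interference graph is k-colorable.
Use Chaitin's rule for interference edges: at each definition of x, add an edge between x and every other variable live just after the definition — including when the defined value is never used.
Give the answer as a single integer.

Per-block:
  n0: {u,x} / ∅
  n1: {t} / ∅
  n2: {c} / {u}
  n3: {c,u} / {u}
  n4: {x} / {c}
  n5: {c,u} / ∅
  n6: {c,x} / {c,x}
  n7: {t,u} / {c,u}
  n8: {u} / ∅
  n9: {t,u} / {u}

Liveness:
  live n0: ∅→{u}
  live n1: {u}→{u}
  live n2: {u}→∅
  live n3: {u}→{c,u}
  live n4: {c}→{x}
  live n5: {x}→{c,u,x}
  live n6: {c,u,x}→{c,u}
  live n7: {c,u}→{u}
  live n8: ∅→{u}
  live n9: {u}→∅

Interference:
  c: {u,x}
  t: {u}
  u: {c,t,x}
  x: {c,u}

Registers:
  {c,u,x} pairwise interfere (3-clique) ⇒ χ ≥ 3
  3-colouring: r0={u}  r1={c,t}  r2={x}
  χ = 3

Answer: 3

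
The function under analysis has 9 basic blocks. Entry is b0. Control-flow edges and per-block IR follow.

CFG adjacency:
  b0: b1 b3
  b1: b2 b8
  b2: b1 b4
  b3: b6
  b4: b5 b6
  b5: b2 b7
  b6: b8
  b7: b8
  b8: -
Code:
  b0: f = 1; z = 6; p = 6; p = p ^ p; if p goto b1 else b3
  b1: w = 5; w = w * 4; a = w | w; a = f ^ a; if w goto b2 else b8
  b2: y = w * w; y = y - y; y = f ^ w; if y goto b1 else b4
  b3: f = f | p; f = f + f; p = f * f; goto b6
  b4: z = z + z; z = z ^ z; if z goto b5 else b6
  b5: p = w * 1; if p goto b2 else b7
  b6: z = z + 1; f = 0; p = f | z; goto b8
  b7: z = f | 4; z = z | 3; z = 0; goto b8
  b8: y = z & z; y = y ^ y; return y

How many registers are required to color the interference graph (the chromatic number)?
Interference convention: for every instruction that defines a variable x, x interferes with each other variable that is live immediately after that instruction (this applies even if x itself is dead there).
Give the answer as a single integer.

Block summaries:
  b0 def {f,p,z} use ∅
  b1 def {a,w} use {f}
  b2 def {y} use {f,w}
  b3 def {f,p} use {f,p}
  b4 def {z} use {z}
  b5 def {p} use {w}
  b6 def {f,p,z} use {z}
  b7 def {z} use {f}
  b8 def {y} use {z}

Liveness:
  live b0: ∅→{f,p,z}
  live b1: {f,z}→{f,w,z}
  live b2: {f,w,z}→{f,w,z}
  live b3: {f,p,z}→{z}
  live b4: {f,w,z}→{f,w,z}
  live b5: {f,w,z}→{f,w,z}
  live b6: {z}→{z}
  live b7: {f}→{z}
  live b8: {z}→∅

Interference:
  a — {f,w,z}
  f — {a,p,w,y,z}
  p — {f,w,z}
  w — {a,f,p,y,z}
  y — {f,w,z}
  z — {a,f,p,w,y}

Registers:
  clique {a,f,w,z} ⇒ need ≥ 4
  assign a→r3 f→r0 p→r3 w→r1 y→r3 z→r2 — no edge inside a register ⇒ χ ≤ 4
  χ = 4

Answer: 4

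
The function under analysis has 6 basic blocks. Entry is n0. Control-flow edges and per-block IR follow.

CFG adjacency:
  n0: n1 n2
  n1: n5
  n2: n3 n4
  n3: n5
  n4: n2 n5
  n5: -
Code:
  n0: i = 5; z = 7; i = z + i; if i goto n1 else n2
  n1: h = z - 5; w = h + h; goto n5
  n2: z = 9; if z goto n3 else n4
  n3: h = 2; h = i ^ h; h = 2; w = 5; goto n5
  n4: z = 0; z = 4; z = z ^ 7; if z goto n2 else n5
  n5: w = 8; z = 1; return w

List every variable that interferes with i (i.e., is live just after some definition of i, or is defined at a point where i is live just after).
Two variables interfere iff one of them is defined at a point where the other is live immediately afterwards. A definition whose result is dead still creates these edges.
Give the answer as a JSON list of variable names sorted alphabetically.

Answer: ["h", "z"]

Analysis:
Per-block:
  n0 def {i,z} use ∅
  n1 def {h,w} use {z}
  n2 def {z} use ∅
  n3 def {h,w} use {i}
  n4 def {z} use ∅
  n5 def {w,z} use ∅

Backward fixpoint:
  n0: in=∅ out={i,z}
  n1: in={z} out=∅
  n2: in={i} out={i}
  n3: in={i} out=∅
  n4: in={i} out={i}
  n5: in=∅ out=∅

Conflict graph:
  h — {i}
  i — {h,z}
  w — {z}
  z — {i,w}

N(i) = ["h", "z"]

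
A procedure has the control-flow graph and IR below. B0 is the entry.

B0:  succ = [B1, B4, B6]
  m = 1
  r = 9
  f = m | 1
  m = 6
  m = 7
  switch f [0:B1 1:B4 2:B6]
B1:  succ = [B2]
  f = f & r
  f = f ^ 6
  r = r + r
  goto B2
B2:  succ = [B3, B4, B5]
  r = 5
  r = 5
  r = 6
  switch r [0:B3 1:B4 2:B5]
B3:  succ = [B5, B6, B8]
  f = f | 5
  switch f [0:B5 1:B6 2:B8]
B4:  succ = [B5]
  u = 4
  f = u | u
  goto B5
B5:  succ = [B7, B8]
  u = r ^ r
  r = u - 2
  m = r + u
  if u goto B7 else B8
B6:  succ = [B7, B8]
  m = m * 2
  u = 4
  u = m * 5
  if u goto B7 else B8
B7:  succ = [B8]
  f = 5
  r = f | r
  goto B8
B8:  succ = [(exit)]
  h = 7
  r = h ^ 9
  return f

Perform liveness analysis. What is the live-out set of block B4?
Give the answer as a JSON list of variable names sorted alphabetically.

def/use:
  B0 def {f,m,r} use ∅
  B1 def {f,r} use {f,r}
  B2 def {r} use ∅
  B3 def {f} use {f}
  B4 def {f,u} use ∅
  B5 def {m,r,u} use {r}
  B6 def {m,u} use {m}
  B7 def {f,r} use {r}
  B8 def {h,r} use {f}

Live sets:
  live B0: ∅→{f,m,r}
  live B1: {f,m,r}→{f,m}
  live B2: {f,m}→{f,m,r}
  live B3: {f,m,r}→{f,m,r}
  live B4: {r}→{f,r}
  live B5: {f,r}→{f,r}
  live B6: {f,m,r}→{f,r}
  live B7: {r}→{f}
  live B8: {f}→∅

live-out(B4) = ["f", "r"]

Answer: ["f", "r"]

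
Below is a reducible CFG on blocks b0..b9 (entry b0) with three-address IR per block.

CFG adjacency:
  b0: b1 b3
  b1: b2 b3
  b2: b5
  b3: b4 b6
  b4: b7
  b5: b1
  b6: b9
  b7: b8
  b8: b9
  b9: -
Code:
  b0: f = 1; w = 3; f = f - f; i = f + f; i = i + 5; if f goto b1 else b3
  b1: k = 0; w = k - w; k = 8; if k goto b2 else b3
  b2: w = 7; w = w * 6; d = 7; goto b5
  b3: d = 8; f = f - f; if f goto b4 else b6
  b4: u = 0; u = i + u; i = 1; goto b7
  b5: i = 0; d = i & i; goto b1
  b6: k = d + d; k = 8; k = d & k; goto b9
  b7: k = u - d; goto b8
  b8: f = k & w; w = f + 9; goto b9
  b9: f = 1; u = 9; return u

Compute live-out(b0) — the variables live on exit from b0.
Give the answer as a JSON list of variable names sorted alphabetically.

Answer: ["f", "i", "w"]

Derivation:
def/use:
  b0: {f,i,w} / ∅
  b1: {k,w} / {w}
  b2: {d,w} / ∅
  b3: {d,f} / {f}
  b4: {i,u} / {i}
  b5: {d,i} / ∅
  b6: {k} / {d}
  b7: {k} / {d,u}
  b8: {f,w} / {k,w}
  b9: {f,u} / ∅

Live sets:
  b0: in=∅ out={f,i,w}
  b1: in={f,i,w} out={f,i,w}
  b2: in={f} out={f,w}
  b3: in={f,i,w} out={d,i,w}
  b4: in={d,i,w} out={d,u,w}
  b5: in={f,w} out={f,i,w}
  b6: in={d} out=∅
  b7: in={d,u,w} out={k,w}
  b8: in={k,w} out=∅
  b9: in=∅ out=∅

live-out(b0) = ["f", "i", "w"]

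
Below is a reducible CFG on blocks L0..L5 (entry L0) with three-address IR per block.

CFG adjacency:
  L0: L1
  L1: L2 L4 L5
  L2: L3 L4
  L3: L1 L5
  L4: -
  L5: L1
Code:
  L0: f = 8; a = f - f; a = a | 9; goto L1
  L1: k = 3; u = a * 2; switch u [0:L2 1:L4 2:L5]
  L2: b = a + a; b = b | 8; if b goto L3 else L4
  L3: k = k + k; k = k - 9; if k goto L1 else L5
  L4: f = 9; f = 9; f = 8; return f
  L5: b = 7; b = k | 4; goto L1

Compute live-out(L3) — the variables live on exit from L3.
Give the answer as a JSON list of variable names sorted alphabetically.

Block summaries:
  L0: {a,f} / ∅
  L1: {k,u} / {a}
  L2: {b} / {a}
  L3: {k} / {k}
  L4: {f} / ∅
  L5: {b} / {k}

Backward fixpoint:
  live L0: ∅→{a}
  live L1: {a}→{a,k}
  live L2: {a,k}→{a,k}
  live L3: {a,k}→{a,k}
  live L4: ∅→∅
  live L5: {a,k}→{a}

live-out(L3) = ["a", "k"]

Answer: ["a", "k"]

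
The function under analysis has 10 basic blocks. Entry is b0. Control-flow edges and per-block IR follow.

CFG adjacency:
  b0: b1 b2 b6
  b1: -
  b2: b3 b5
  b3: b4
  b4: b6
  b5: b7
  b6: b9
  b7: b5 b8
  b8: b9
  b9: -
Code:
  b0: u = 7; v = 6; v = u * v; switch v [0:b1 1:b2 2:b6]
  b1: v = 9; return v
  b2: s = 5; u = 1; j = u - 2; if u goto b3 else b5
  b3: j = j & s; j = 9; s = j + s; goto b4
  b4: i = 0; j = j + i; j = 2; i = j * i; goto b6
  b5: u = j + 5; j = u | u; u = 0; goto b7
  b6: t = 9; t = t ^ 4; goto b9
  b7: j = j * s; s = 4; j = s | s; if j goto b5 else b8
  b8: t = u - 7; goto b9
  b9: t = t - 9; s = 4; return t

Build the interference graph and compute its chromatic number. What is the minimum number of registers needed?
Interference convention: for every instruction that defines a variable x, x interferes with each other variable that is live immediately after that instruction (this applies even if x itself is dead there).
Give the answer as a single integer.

Answer: 3

Analysis:
Per-block:
  b0: def={u,v} ue=∅
  b1: def={v} ue=∅
  b2: def={j,s,u} ue=∅
  b3: def={j,s} ue={j,s}
  b4: def={i,j} ue={j}
  b5: def={j,u} ue={j}
  b6: def={t} ue=∅
  b7: def={j,s} ue={j,s}
  b8: def={t} ue={u}
  b9: def={s,t} ue={t}

Backward fixpoint:
  b0: in=∅ out=∅
  b1: in=∅ out=∅
  b2: in=∅ out={j,s}
  b3: in={j,s} out={j}
  b4: in={j} out=∅
  b5: in={j,s} out={j,s,u}
  b6: in=∅ out={t}
  b7: in={j,s,u} out={j,s,u}
  b8: in={u} out={t}
  b9: in={t} out=∅

Interfere edges:
  i↔{j}
  j↔{i,s,u}
  s↔{j,t,u}
  t↔{s}
  u↔{j,s,v}
  v↔{u}

Colouring:
  lower bound: {j,s,u} mutually conflict ⇒ χ ≥ 3
  assign i→R1 j→R0 s→R1 t→R0 u→R2 v→R0 — no edge inside a register ⇒ χ ≤ 3
  χ = 3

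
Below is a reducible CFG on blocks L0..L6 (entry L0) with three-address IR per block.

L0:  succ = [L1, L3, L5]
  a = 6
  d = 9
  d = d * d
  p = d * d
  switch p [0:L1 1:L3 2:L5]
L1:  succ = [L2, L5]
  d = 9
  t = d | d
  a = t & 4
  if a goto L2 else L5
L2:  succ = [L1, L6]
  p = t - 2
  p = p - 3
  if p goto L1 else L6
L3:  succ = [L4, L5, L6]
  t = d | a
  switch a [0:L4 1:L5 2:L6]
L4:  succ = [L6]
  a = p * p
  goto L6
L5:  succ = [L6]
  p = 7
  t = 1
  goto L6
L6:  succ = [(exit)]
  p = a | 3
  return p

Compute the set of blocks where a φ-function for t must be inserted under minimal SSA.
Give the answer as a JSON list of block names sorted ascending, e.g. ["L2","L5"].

idom tree: L1←L0 L2←L1 L3←L0 L4←L3 L5←L0 L6←L0
Join-block Dom:
  L1: preds {L0,L2}: {L0} ∩ {L0,L1,L2} = {L0}; idom=L0
  L5: preds {L0,L1,L3}: {L0} ∩ {L0,L1} ∩ {L0,L3} = {L0}; idom=L0
  L6: preds {L2,L3,L4,L5}: {L0,L1,L2} ∩ {L0,L3} ∩ {L0,L3,L4} ∩ {L0,L5} = {L0}; idom=L0

DF walk-up:
  join L1 pred L0: · stop@L0
  join L1 pred L2: L2→L1 stop@L0
  join L5 pred L0: · stop@L0
  join L5 pred L1: L1 stop@L0
  join L5 pred L3: L3 stop@L0
  join L6 pred L2: L2→L1 stop@L0
  join L6 pred L3: L3 stop@L0
  join L6 pred L4: L4→L3 stop@L0
  join L6 pred L5: L5 stop@L0
  DF(L0)=∅
  DF(L1)={L1,L5,L6}
  DF(L2)={L1,L6}
  DF(L3)={L5,L6}
  DF(L4)={L6}
  DF(L5)={L6}
  DF(L6)=∅

φ for t: defs {L1,L3,L5}
  DF⁺ = {L1,L5,L6}

Answer: ["L1", "L5", "L6"]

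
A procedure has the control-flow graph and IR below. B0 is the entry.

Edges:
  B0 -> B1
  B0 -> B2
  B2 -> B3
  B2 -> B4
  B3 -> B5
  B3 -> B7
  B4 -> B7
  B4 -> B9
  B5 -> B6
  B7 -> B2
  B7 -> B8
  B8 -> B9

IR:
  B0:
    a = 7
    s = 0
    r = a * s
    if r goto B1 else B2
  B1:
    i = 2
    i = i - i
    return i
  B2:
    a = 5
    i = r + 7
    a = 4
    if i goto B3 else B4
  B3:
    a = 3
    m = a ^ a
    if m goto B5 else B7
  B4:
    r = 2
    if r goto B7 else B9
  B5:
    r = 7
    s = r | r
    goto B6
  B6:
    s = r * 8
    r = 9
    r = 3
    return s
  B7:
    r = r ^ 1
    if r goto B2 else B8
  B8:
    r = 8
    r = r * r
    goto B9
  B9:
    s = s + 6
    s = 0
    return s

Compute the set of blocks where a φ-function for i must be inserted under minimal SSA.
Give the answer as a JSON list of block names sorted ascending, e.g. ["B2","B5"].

idom tree: B1←B0 B2←B0 B3←B2 B4←B2 B5←B3 B6←B5 B7←B2 B8←B7 B9←B2
Dom at joins:
  B2: preds {B0,B7}: {B0} ∩ {B0,B2,B7} = {B0}; idom=B0
  B7: preds {B3,B4}: {B0,B2,B3} ∩ {B0,B2,B4} = {B0,B2}; idom=B2
  B9: preds {B4,B8}: {B0,B2,B4} ∩ {B0,B2,B7,B8} = {B0,B2}; idom=B2

DF walk-up:
  join B2 pred B0: · stop@B0
  join B2 pred B7: B7→B2 stop@B0
  join B7 pred B3: B3 stop@B2
  join B7 pred B4: B4 stop@B2
  join B9 pred B4: B4 stop@B2
  join B9 pred B8: B8→B7 stop@B2
  DF(B0)=∅
  DF(B1)=∅
  DF(B2)={B2}
  DF(B3)={B7}
  DF(B4)={B7,B9}
  DF(B5)=∅
  DF(B6)=∅
  DF(B7)={B2,B9}
  DF(B8)={B9}
  DF(B9)=∅

φ for i: defs {B1,B2}
  DF⁺ = {B2}

Answer: ["B2"]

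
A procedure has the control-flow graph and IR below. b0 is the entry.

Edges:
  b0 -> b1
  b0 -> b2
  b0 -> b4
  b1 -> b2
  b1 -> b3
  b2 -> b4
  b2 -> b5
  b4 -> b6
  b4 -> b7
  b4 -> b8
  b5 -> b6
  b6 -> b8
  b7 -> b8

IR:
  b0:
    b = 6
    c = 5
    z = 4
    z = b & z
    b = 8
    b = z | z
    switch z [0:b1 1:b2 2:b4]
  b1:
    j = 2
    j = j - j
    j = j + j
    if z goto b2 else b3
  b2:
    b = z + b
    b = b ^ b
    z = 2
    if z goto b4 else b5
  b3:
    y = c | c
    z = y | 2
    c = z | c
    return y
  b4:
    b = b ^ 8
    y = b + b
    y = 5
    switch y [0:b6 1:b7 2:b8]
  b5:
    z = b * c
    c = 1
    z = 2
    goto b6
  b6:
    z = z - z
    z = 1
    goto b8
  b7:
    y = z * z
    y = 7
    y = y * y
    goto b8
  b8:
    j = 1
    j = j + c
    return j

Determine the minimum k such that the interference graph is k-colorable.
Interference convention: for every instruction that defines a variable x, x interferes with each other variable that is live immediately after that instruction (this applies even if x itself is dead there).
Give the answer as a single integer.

Per-block:
  b0 def {b,c,z} use ∅
  b1 def {j} use {z}
  b2 def {b,z} use {b,z}
  b3 def {c,y,z} use {c}
  b4 def {b,y} use {b}
  b5 def {c,z} use {b,c}
  b6 def {z} use {z}
  b7 def {y} use {z}
  b8 def {j} use {c}

Liveness:
  b0 li=∅ lo={b,c,z}
  b1 li={b,c,z} lo={b,c,z}
  b2 li={b,c,z} lo={b,c,z}
  b3 li={c} lo=∅
  b4 li={b,c,z} lo={c,z}
  b5 li={b,c} lo={c,z}
  b6 li={c,z} lo={c}
  b7 li={c,z} lo={c}
  b8 li={c} lo=∅

Conflict graph:
  b↔{c,j,z}
  c↔{b,j,y,z}
  j↔{b,c,z}
  y↔{c,z}
  z↔{b,c,j,y}

Chromatic number:
  clique {b,c,j,z} ⇒ need ≥ 4
  4-colouring: c0={c}  c1={z}  c2={b,y}  c3={j}
  χ = 4

Answer: 4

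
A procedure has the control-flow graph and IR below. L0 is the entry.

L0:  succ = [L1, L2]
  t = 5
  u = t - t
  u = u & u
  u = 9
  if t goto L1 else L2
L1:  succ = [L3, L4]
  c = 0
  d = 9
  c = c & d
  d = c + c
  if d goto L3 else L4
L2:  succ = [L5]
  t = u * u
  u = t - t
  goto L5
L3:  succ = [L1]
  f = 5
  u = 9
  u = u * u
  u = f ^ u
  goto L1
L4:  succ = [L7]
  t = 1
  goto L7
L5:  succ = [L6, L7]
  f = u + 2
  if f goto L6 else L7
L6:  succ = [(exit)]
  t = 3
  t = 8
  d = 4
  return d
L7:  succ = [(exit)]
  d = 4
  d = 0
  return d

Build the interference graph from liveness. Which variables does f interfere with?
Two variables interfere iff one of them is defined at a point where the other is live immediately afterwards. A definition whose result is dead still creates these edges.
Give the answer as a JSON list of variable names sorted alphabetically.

Answer: ["u"]

Working:
Per-block:
  L0: def={t,u} ue=∅
  L1: def={c,d} ue=∅
  L2: def={t,u} ue={u}
  L3: def={f,u} ue=∅
  L4: def={t} ue=∅
  L5: def={f} ue={u}
  L6: def={d,t} ue=∅
  L7: def={d} ue=∅

Live sets:
  live L0: ∅→{u}
  live L1: ∅→∅
  live L2: {u}→{u}
  live L3: ∅→∅
  live L4: ∅→∅
  live L5: {u}→∅
  live L6: ∅→∅
  live L7: ∅→∅

Interfere edges:
  c↔{d}
  d↔{c}
  f↔{u}
  t↔{u}
  u↔{f,t}

N(f) = ["u"]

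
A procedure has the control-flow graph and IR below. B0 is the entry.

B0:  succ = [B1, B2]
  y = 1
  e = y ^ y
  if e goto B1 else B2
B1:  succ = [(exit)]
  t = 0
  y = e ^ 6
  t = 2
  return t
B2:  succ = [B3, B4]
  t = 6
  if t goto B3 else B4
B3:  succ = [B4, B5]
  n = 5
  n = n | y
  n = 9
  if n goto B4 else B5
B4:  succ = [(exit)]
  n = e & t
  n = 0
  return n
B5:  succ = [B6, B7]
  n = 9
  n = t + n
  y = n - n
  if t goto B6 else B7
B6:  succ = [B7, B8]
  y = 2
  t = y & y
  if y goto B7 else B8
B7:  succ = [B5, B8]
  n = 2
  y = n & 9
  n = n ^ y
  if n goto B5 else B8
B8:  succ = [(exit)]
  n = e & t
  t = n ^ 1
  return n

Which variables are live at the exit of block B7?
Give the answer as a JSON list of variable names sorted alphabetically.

Answer: ["e", "t"]

Working:
def/use:
  B0: def={e,y} ue=∅
  B1: def={t,y} ue={e}
  B2: def={t} ue=∅
  B3: def={n} ue={y}
  B4: def={n} ue={e,t}
  B5: def={n,y} ue={t}
  B6: def={t,y} ue=∅
  B7: def={n,y} ue=∅
  B8: def={n,t} ue={e,t}

Live sets:
  B0: in=∅ out={e,y}
  B1: in={e} out=∅
  B2: in={e,y} out={e,t,y}
  B3: in={e,t,y} out={e,t}
  B4: in={e,t} out=∅
  B5: in={e,t} out={e,t}
  B6: in={e} out={e,t}
  B7: in={e,t} out={e,t}
  B8: in={e,t} out=∅

live-out(B7) = ["e", "t"]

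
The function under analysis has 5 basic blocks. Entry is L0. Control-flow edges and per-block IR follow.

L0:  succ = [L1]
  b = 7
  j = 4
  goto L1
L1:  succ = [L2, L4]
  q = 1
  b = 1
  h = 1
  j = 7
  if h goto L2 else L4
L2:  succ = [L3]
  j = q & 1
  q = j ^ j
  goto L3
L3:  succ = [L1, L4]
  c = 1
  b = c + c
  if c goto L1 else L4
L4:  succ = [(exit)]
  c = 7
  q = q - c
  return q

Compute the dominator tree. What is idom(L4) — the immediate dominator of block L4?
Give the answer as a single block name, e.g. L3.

idom tree: L1←L0 L2←L1 L3←L2 L4←L1
Join-block Dom:
  L1: preds {L0,L3}: {L0} ∩ {L0,L1,L2,L3} = {L0}; idom=L0
  L4: preds {L1,L3}: {L0,L1} ∩ {L0,L1,L2,L3} = {L0,L1}; idom=L1

idom(L4) = L1

Answer: L1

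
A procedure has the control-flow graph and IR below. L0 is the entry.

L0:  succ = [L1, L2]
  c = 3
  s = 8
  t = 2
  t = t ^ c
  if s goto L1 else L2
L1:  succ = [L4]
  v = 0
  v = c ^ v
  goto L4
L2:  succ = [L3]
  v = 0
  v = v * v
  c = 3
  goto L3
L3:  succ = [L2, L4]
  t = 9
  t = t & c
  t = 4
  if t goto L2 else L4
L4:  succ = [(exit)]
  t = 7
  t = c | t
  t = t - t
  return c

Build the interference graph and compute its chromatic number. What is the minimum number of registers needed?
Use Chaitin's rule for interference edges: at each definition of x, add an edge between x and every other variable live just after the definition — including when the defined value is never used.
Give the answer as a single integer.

Answer: 3

Analysis:
Per-block:
  L0: {c,s,t} / ∅
  L1: {v} / {c}
  L2: {c,v} / ∅
  L3: {t} / {c}
  L4: {t} / {c}

Live sets:
  L0 li=∅ lo={c}
  L1 li={c} lo={c}
  L2 li=∅ lo={c}
  L3 li={c} lo={c}
  L4 li={c} lo=∅

Interfere edges:
  c — {s,t,v}
  s — {c,t}
  t — {c,s}
  v — {c}

Colouring:
  clique {c,s,t} ⇒ need ≥ 3
  3-colouring: r0={c}  r1={s,v}  r2={t}
  χ = 3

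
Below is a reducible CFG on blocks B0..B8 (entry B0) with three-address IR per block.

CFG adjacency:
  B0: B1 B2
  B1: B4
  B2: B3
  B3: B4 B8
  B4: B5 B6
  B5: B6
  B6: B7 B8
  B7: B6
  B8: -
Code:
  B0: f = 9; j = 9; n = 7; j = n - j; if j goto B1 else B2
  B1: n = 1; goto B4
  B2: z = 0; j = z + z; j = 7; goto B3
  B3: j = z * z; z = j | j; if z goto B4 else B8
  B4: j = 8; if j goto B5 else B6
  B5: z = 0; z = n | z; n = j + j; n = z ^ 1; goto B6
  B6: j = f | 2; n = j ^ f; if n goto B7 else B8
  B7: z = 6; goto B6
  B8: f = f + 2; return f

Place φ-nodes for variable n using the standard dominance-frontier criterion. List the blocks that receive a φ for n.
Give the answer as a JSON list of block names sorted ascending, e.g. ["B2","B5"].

idom tree: B1←B0 B2←B0 B3←B2 B4←B0 B5←B4 B6←B4 B7←B6 B8←B0
Join-block Dom:
  B4: preds {B1,B3}: {B0,B1} ∩ {B0,B2,B3} = {B0}; idom=B0
  B6: preds {B4,B5,B7}: {B0,B4} ∩ {B0,B4,B5} ∩ {B0,B4,B6,B7} = {B0,B4}; idom=B4
  B8: preds {B3,B6}: {B0,B2,B3} ∩ {B0,B4,B6} = {B0}; idom=B0

DF derivation:
  B4←B1: walk B1 to B0
  B4←B3: walk B3→B2 to B0
  B6←B4: walk · to B4
  B6←B5: walk B5 to B4
  B6←B7: walk B7→B6 to B4
  B8←B3: walk B3→B2 to B0
  B8←B6: walk B6→B4 to B0
  B0 → ∅
  B1 → {B4}
  B2 → {B4,B8}
  B3 → {B4,B8}
  B4 → {B8}
  B5 → {B6}
  B6 → {B6,B8}
  B7 → {B6}
  B8 → ∅

φ for n: defs {B0,B1,B5,B6}
  DF⁺ = {B4,B6,B8}

Answer: ["B4", "B6", "B8"]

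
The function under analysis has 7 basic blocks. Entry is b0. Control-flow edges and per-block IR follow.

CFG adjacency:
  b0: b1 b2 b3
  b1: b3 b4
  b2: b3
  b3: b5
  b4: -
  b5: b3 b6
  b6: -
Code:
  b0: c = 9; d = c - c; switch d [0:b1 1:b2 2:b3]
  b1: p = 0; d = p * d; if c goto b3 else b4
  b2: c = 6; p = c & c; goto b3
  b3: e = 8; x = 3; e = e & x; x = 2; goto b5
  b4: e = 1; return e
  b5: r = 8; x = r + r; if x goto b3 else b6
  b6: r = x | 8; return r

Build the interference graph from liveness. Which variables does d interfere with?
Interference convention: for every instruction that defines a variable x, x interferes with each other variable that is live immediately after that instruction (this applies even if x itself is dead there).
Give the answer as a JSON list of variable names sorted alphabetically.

def/use:
  b0: {c,d} / ∅
  b1: {d,p} / {c,d}
  b2: {c,p} / ∅
  b3: {e,x} / ∅
  b4: {e} / ∅
  b5: {r,x} / ∅
  b6: {r} / {x}

Liveness:
  b0 li=∅ lo={c,d}
  b1 li={c,d} lo=∅
  b2 li=∅ lo=∅
  b3 li=∅ lo=∅
  b4 li=∅ lo=∅
  b5 li=∅ lo={x}
  b6 li={x} lo=∅

Interference:
  c: {d,p}
  d: {c,p}
  e: {x}
  p: {c,d}
  r: ∅
  x: {e}

N(d) = ["c", "p"]

Answer: ["c", "p"]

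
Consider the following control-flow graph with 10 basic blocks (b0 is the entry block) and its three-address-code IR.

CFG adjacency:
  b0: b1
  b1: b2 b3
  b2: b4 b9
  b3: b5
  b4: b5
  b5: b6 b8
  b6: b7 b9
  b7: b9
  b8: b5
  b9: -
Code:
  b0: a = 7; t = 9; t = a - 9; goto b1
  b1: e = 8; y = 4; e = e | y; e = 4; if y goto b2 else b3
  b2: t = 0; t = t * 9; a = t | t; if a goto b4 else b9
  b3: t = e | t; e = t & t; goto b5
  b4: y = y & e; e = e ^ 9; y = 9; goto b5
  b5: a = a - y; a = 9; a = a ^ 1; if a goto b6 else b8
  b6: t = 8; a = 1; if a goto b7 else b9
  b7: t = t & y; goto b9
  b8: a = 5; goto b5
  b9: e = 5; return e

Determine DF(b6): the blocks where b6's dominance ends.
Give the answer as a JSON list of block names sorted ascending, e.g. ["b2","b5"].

Answer: ["b9"]

Working:
idom tree: b1←b0 b2←b1 b3←b1 b4←b2 b5←b1 b6←b5 b7←b6 b8←b5 b9←b1
Dom∩ at merges:
  b5: preds {b3,b4,b8}: {b0,b1,b3} ∩ {b0,b1,b2,b4} ∩ {b0,b1,b5,b8} = {b0,b1}; idom=b1
  b9: preds {b2,b6,b7}: {b0,b1,b2} ∩ {b0,b1,b5,b6} ∩ {b0,b1,b5,b6,b7} = {b0,b1}; idom=b1

DF derivation:
  join b5 pred b3: b3 stop@b1
  join b5 pred b4: b4→b2 stop@b1
  join b5 pred b8: b8→b5 stop@b1
  join b9 pred b2: b2 stop@b1
  join b9 pred b6: b6→b5 stop@b1
  join b9 pred b7: b7→b6→b5 stop@b1
  b0: DF=∅
  b1: DF=∅
  b2: DF={b5,b9}
  b3: DF={b5}
  b4: DF={b5}
  b5: DF={b5,b9}
  b6: DF={b9}
  b7: DF={b9}
  b8: DF={b5}
  b9: DF=∅

DF(b6) = ["b9"]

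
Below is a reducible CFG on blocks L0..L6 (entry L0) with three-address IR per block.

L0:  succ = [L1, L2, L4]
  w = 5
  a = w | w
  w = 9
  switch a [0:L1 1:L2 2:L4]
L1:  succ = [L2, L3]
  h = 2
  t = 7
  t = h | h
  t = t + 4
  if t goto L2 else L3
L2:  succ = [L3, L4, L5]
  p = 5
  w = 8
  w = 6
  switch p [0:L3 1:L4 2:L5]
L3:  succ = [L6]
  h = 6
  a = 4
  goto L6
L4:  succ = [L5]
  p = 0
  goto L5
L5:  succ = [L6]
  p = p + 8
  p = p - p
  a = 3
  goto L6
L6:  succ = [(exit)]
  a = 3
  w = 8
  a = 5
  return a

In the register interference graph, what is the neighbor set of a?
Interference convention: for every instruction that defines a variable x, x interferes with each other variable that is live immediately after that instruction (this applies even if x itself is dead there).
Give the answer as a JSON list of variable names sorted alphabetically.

Block summaries:
  L0 def {a,w} use ∅
  L1 def {h,t} use ∅
  L2 def {p,w} use ∅
  L3 def {a,h} use ∅
  L4 def {p} use ∅
  L5 def {a,p} use {p}
  L6 def {a,w} use ∅

Live sets:
  live L0: ∅→∅
  live L1: ∅→∅
  live L2: ∅→{p}
  live L3: ∅→∅
  live L4: ∅→{p}
  live L5: {p}→∅
  live L6: ∅→∅

Interference:
  a — {w}
  h — {t}
  p — {w}
  t — {h}
  w — {a,p}

N(a) = ["w"]

Answer: ["w"]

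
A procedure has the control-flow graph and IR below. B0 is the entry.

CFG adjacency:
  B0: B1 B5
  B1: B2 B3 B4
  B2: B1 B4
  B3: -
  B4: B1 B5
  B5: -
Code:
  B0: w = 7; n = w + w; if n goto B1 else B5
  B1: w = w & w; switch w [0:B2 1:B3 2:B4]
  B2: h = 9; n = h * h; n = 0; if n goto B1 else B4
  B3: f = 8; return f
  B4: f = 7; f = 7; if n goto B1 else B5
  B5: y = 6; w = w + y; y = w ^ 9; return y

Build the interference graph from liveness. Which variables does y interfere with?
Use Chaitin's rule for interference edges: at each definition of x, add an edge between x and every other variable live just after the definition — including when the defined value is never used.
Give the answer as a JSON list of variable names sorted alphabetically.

Answer: ["w"]

Analysis:
def/use:
  B0: def={n,w} ue=∅
  B1: def={w} ue={w}
  B2: def={h,n} ue=∅
  B3: def={f} ue=∅
  B4: def={f} ue={n}
  B5: def={w,y} ue={w}

Liveness:
  B0: in=∅ out={n,w}
  B1: in={n,w} out={n,w}
  B2: in={w} out={n,w}
  B3: in=∅ out=∅
  B4: in={n,w} out={n,w}
  B5: in={w} out=∅

Interference:
  f — {n,w}
  h — {w}
  n — {f,w}
  w — {f,h,n,y}
  y — {w}

N(y) = ["w"]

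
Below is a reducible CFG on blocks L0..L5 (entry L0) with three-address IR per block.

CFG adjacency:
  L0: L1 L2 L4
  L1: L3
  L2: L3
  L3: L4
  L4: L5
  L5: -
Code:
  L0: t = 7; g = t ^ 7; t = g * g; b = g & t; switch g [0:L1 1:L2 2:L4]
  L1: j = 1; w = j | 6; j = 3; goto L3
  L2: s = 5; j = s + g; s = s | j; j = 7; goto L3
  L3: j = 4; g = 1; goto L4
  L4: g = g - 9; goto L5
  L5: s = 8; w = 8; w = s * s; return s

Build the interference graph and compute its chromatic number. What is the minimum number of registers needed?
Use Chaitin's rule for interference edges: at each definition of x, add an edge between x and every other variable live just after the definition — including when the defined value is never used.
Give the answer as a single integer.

Per-block:
  L0: {b,g,t} / ∅
  L1: {j,w} / ∅
  L2: {j,s} / {g}
  L3: {g,j} / ∅
  L4: {g} / {g}
  L5: {s,w} / ∅

Backward fixpoint:
  live L0: ∅→{g}
  live L1: ∅→∅
  live L2: {g}→∅
  live L3: ∅→{g}
  live L4: {g}→∅
  live L5: ∅→∅

Conflict graph:
  b — {g}
  g — {b,s,t}
  j — {s}
  s — {g,j,w}
  t — {g}
  w — {s}

Colouring:
  lower bound: {b,g} mutually conflict ⇒ χ ≥ 2
  assign b→R1 g→R0 j→R0 s→R1 t→R1 w→R0 — no edge inside a register ⇒ χ ≤ 2
  χ = 2

Answer: 2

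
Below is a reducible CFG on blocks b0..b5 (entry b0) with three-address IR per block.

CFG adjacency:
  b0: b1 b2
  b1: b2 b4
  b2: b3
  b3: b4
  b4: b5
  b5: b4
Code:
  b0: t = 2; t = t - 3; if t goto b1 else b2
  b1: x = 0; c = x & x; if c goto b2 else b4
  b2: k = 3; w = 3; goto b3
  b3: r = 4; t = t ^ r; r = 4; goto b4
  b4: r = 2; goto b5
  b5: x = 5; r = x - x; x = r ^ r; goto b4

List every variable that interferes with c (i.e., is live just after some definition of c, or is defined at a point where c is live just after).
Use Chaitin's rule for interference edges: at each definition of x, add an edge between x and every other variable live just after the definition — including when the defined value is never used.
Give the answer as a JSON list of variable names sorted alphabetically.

def/use:
  b0: {t} / ∅
  b1: {c,x} / ∅
  b2: {k,w} / ∅
  b3: {r,t} / {t}
  b4: {r} / ∅
  b5: {r,x} / ∅

Live sets:
  live b0: ∅→{t}
  live b1: {t}→{t}
  live b2: {t}→{t}
  live b3: {t}→∅
  live b4: ∅→∅
  live b5: ∅→∅

Conflict graph:
  c: {t}
  k: {t}
  r: {t}
  t: {c,k,r,w,x}
  w: {t}
  x: {t}

N(c) = ["t"]

Answer: ["t"]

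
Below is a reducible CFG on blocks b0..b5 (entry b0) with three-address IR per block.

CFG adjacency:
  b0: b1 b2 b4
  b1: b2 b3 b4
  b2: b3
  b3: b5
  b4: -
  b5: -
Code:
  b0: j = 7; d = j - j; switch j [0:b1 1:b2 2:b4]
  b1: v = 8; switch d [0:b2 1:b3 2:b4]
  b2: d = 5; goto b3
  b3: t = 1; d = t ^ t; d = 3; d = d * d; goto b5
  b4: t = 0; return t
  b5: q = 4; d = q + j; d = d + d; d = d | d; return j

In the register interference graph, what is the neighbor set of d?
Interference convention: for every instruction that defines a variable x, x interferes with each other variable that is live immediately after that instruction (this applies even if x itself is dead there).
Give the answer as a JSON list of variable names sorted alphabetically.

Answer: ["j", "v"]

Working:
Per-block:
  b0 def {d,j} use ∅
  b1 def {v} use {d}
  b2 def {d} use ∅
  b3 def {d,t} use ∅
  b4 def {t} use ∅
  b5 def {d,q} use {j}

Liveness:
  live b0: ∅→{d,j}
  live b1: {d,j}→{j}
  live b2: {j}→{j}
  live b3: {j}→{j}
  live b4: ∅→∅
  live b5: {j}→∅

Interference:
  d↔{j,v}
  j↔{d,q,t,v}
  q↔{j}
  t↔{j}
  v↔{d,j}

N(d) = ["j", "v"]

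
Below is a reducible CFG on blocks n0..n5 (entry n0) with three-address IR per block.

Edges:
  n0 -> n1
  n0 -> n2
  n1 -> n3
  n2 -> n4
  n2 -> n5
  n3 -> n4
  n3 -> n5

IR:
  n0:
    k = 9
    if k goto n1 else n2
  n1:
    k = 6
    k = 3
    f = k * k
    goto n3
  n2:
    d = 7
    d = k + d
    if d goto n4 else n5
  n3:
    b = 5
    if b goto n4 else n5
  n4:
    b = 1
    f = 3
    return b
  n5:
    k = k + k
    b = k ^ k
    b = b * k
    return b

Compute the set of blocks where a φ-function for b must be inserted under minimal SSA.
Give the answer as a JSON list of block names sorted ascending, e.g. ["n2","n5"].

Answer: ["n4", "n5"]

Analysis:
idom tree: n1←n0 n2←n0 n3←n1 n4←n0 n5←n0
Dom at joins:
  n4: preds {n2,n3}: {n0,n2} ∩ {n0,n1,n3} = {n0}; idom=n0
  n5: preds {n2,n3}: {n0,n2} ∩ {n0,n1,n3} = {n0}; idom=n0

Frontier:
  n4←n2: walk n2 to n0
  n4←n3: walk n3→n1 to n0
  n5←n2: walk n2 to n0
  n5←n3: walk n3→n1 to n0
  DF(n0)=∅
  DF(n1)={n4,n5}
  DF(n2)={n4,n5}
  DF(n3)={n4,n5}
  DF(n4)=∅
  DF(n5)=∅

φ for b: defs {n3,n4,n5}
  DF⁺ = {n4,n5}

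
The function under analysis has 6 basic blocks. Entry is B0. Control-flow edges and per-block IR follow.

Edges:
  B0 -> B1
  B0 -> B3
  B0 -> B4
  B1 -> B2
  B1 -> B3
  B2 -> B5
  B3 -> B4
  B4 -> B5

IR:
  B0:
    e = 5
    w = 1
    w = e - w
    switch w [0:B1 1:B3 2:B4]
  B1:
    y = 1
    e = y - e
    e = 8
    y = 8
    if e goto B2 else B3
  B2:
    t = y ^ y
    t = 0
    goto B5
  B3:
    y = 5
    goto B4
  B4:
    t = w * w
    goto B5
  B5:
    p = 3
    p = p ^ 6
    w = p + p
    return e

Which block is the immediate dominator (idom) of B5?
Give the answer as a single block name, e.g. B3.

Answer: B0

Analysis:
idom tree: B1←B0 B2←B1 B3←B0 B4←B0 B5←B0
Join-block Dom:
  B3: preds {B0,B1}: {B0} ∩ {B0,B1} = {B0}; idom=B0
  B4: preds {B0,B3}: {B0} ∩ {B0,B3} = {B0}; idom=B0
  B5: preds {B2,B4}: {B0,B1,B2} ∩ {B0,B4} = {B0}; idom=B0

idom(B5) = B0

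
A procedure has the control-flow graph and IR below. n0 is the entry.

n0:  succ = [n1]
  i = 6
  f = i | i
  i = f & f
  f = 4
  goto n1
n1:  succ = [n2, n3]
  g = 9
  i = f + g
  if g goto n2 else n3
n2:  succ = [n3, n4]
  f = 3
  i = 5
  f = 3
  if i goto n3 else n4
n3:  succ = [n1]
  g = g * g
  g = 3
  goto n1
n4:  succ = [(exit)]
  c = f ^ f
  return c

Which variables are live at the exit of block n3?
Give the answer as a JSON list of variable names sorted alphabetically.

def/use:
  n0: def={f,i} ue=∅
  n1: def={g,i} ue={f}
  n2: def={f,i} ue=∅
  n3: def={g} ue={g}
  n4: def={c} ue={f}

Backward fixpoint:
  n0: in=∅ out={f}
  n1: in={f} out={f,g}
  n2: in={g} out={f,g}
  n3: in={f,g} out={f}
  n4: in={f} out=∅

live-out(n3) = ["f"]

Answer: ["f"]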